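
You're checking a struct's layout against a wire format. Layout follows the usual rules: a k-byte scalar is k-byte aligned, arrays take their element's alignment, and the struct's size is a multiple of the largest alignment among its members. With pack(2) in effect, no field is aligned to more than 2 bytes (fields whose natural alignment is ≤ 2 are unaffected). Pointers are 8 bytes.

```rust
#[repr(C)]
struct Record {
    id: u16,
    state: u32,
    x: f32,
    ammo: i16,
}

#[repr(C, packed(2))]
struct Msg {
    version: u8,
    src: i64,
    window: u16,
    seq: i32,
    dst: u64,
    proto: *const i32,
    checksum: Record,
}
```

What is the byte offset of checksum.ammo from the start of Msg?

Record: 0..2  id  (2B, 2-aligned); 2..4  -- padding (2B); 4..8  state  (4B, 4-aligned); 8..12  x  (4B, 4-aligned); 12..14  ammo  (2B, 2-aligned); 14..16  -- tail padding (2B); sizeof = 16, alignof = 4
0..1  version  (1B, 1-aligned)
1..2  -- padding (1B)
2..10  src  (8B, 2-aligned)
10..12  window  (2B, 2-aligned)
12..16  seq  (4B, 2-aligned)
16..24  dst  (8B, 2-aligned)
24..32  proto  (8B, 2-aligned)
32..48  checksum  (16B, 2-aligned)
within Record: ammo at 12
32 + 12 = 44

44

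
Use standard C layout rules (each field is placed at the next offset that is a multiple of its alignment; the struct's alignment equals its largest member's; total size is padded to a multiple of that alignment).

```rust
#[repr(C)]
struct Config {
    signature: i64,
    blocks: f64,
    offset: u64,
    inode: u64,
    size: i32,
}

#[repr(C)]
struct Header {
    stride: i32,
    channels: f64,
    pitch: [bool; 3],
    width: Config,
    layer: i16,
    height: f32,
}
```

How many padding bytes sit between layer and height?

2

Config: 0..8  signature  (8B, 8-aligned); 8..16  blocks  (8B, 8-aligned); 16..24  offset  (8B, 8-aligned); 24..32  inode  (8B, 8-aligned); 32..36  size  (4B, 4-aligned); 36..40  -- tail padding (4B); sizeof = 40, alignof = 8
0..4  stride  (4B, 4-aligned)
4..8  -- padding (4B)
8..16  channels  (8B, 8-aligned)
16..19  pitch  (3B, 1-aligned)
19..24  -- padding (5B)
24..64  width  (40B, 8-aligned)
64..66  layer  (2B, 2-aligned)
66..68  -- padding (2B)
68..72  height  (4B, 4-aligned)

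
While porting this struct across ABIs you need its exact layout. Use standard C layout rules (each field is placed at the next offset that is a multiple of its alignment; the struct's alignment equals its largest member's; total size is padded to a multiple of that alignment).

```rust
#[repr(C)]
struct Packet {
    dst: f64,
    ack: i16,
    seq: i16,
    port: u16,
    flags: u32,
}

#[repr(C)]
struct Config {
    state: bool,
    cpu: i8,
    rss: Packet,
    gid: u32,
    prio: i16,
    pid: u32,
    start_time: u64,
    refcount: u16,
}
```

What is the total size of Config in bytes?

64 bytes

Packet: dst at 0 (size 8, align 8) → ends 8; ack at 8 (size 2, align 2) → ends 10; seq at 10 (size 2, align 2) → ends 12; port at 12 (size 2, align 2) → ends 14; pad 2 to align 4 for flags; flags at 16 (size 4, align 4) → ends 20; tail pad 4 to reach multiple of 8; total 24 bytes, alignment 8
state at 0 (size 1, align 1) → ends 1
cpu at 1 (size 1, align 1) → ends 2
pad 6 to align 8 for rss
rss at 8 (size 24, align 8) → ends 32
gid at 32 (size 4, align 4) → ends 36
prio at 36 (size 2, align 2) → ends 38
pad 2 to align 4 for pid
pid at 40 (size 4, align 4) → ends 44
pad 4 to align 8 for start_time
start_time at 48 (size 8, align 8) → ends 56
refcount at 56 (size 2, align 2) → ends 58
tail pad 6 to reach multiple of 8
total 64 bytes, alignment 8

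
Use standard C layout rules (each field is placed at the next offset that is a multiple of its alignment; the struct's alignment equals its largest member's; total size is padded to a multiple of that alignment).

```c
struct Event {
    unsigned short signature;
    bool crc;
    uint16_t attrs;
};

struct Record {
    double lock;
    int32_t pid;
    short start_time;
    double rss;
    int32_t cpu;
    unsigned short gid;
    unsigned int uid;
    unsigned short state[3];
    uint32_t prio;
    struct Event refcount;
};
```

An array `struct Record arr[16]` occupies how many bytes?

896

Event: signature at 0 (size 2, align 2) → ends 2; crc at 2 (size 1, align 1) → ends 3; pad 1 to align 2 for attrs; attrs at 4 (size 2, align 2) → ends 6; total 6 bytes, alignment 2
lock at 0 (size 8, align 8) → ends 8
pid at 8 (size 4, align 4) → ends 12
start_time at 12 (size 2, align 2) → ends 14
pad 2 to align 8 for rss
rss at 16 (size 8, align 8) → ends 24
cpu at 24 (size 4, align 4) → ends 28
gid at 28 (size 2, align 2) → ends 30
pad 2 to align 4 for uid
uid at 32 (size 4, align 4) → ends 36
state at 36 (size 6, align 2) → ends 42
pad 2 to align 4 for prio
prio at 44 (size 4, align 4) → ends 48
refcount at 48 (size 6, align 2) → ends 54
tail pad 2 to reach multiple of 8
total 56 bytes, alignment 8
array of 16: 16 × 56 = 896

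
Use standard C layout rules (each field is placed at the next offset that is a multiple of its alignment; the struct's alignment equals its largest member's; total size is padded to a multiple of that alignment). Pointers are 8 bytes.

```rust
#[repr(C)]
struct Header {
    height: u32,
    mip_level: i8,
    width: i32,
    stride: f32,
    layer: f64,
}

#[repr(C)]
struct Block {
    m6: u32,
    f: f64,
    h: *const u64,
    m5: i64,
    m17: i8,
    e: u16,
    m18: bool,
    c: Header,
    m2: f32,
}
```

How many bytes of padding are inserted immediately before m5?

Header: 0..4  height  (4B, 4-aligned); 4..5  mip_level  (1B, 1-aligned); 5..8  -- padding (3B); 8..12  width  (4B, 4-aligned); 12..16  stride  (4B, 4-aligned); 16..24  layer  (8B, 8-aligned); sizeof = 24, alignof = 8
0..4  m6  (4B, 4-aligned)
4..8  -- padding (4B)
8..16  f  (8B, 8-aligned)
16..24  h  (8B, 8-aligned)
24..32  m5  (8B, 8-aligned)

0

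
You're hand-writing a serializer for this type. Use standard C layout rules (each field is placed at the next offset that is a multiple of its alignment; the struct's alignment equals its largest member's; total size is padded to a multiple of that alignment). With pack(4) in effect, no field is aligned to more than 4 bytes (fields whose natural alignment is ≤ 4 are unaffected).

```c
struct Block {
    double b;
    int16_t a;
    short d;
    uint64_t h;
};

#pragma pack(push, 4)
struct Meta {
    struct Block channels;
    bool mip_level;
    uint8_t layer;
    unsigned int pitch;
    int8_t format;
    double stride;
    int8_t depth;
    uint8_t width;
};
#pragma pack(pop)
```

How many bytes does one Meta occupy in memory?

Block: 0..8  b  (8B, 8-aligned); 8..10  a  (2B, 2-aligned); 10..12  d  (2B, 2-aligned); 12..16  -- padding (4B); 16..24  h  (8B, 8-aligned); sizeof = 24, alignof = 8
0..24  channels  (24B, 4-aligned)
24..25  mip_level  (1B, 1-aligned)
25..26  layer  (1B, 1-aligned)
26..28  -- padding (2B)
28..32  pitch  (4B, 4-aligned)
32..33  format  (1B, 1-aligned)
33..36  -- padding (3B)
36..44  stride  (8B, 4-aligned)
44..45  depth  (1B, 1-aligned)
45..46  width  (1B, 1-aligned)
46..48  -- tail padding (2B)
sizeof = 48, alignof = 4

48 bytes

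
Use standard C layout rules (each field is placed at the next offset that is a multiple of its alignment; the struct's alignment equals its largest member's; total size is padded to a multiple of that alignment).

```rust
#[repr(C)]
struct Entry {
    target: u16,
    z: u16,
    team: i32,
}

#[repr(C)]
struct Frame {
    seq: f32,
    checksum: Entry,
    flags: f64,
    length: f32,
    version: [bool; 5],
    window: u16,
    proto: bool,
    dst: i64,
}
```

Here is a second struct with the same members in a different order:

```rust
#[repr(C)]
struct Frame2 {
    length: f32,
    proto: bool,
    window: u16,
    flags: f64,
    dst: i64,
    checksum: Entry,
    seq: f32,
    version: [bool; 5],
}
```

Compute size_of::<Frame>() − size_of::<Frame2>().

0

Entry: target at 0 (size 2, align 2) → ends 2; z at 2 (size 2, align 2) → ends 4; team at 4 (size 4, align 4) → ends 8; total 8 bytes, alignment 4
seq at 0 (size 4, align 4) → ends 4
checksum at 4 (size 8, align 4) → ends 12
pad 4 to align 8 for flags
flags at 16 (size 8, align 8) → ends 24
length at 24 (size 4, align 4) → ends 28
version at 28 (size 5, align 1) → ends 33
pad 1 to align 2 for window
window at 34 (size 2, align 2) → ends 36
proto at 36 (size 1, align 1) → ends 37
pad 3 to align 8 for dst
dst at 40 (size 8, align 8) → ends 48
total 48 bytes, alignment 8
— Frame2 —
length at 0 (size 4, align 4) → ends 4
proto at 4 (size 1, align 1) → ends 5
pad 1 to align 2 for window
window at 6 (size 2, align 2) → ends 8
flags at 8 (size 8, align 8) → ends 16
dst at 16 (size 8, align 8) → ends 24
checksum at 24 (size 8, align 4) → ends 32
seq at 32 (size 4, align 4) → ends 36
version at 36 (size 5, align 1) → ends 41
tail pad 7 to reach multiple of 8
total 48 bytes, alignment 8
48 − 48 = 0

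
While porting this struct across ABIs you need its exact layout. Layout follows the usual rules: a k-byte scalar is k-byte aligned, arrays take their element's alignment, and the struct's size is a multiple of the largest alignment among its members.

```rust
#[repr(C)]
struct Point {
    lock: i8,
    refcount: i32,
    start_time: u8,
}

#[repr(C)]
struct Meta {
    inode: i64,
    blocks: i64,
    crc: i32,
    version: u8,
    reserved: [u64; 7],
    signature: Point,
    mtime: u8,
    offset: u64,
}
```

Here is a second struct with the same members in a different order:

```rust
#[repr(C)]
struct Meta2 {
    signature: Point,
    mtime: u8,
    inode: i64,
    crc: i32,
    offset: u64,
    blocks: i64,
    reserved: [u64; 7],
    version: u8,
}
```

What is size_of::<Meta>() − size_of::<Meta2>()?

Point: @0: lock [1B, align 1] → 1; +3 pad (align 4); @4: refcount [4B, align 4] → 8; @8: start_time [1B, align 1] → 9; +3 tail pad (align 4); size 12, align 4
@0: inode [8B, align 8] → 8
@8: blocks [8B, align 8] → 16
@16: crc [4B, align 4] → 20
@20: version [1B, align 1] → 21
+3 pad (align 8)
@24: reserved [56B, align 8] → 80
@80: signature [12B, align 4] → 92
@92: mtime [1B, align 1] → 93
+3 pad (align 8)
@96: offset [8B, align 8] → 104
size 104, align 8
— Meta2 —
@0: signature [12B, align 4] → 12
@12: mtime [1B, align 1] → 13
+3 pad (align 8)
@16: inode [8B, align 8] → 24
@24: crc [4B, align 4] → 28
+4 pad (align 8)
@32: offset [8B, align 8] → 40
@40: blocks [8B, align 8] → 48
@48: reserved [56B, align 8] → 104
@104: version [1B, align 1] → 105
+7 tail pad (align 8)
size 112, align 8
104 − 112 = -8

-8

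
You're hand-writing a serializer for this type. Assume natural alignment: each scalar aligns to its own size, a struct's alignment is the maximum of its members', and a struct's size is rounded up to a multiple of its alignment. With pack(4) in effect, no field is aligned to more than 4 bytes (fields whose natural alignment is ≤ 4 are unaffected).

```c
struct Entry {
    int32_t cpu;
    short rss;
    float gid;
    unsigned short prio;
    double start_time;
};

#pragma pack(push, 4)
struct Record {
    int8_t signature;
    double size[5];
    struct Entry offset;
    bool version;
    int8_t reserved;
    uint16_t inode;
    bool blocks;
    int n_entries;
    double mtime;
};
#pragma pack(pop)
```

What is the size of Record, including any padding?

88 bytes

Entry: cpu at 0 (size 4, align 4) → ends 4; rss at 4 (size 2, align 2) → ends 6; pad 2 to align 4 for gid; gid at 8 (size 4, align 4) → ends 12; prio at 12 (size 2, align 2) → ends 14; pad 2 to align 8 for start_time; start_time at 16 (size 8, align 8) → ends 24; total 24 bytes, alignment 8
signature at 0 (size 1, align 1) → ends 1
pad 3 to align 4 for size
size at 4 (size 40, align 4) → ends 44
offset at 44 (size 24, align 4) → ends 68
version at 68 (size 1, align 1) → ends 69
reserved at 69 (size 1, align 1) → ends 70
inode at 70 (size 2, align 2) → ends 72
blocks at 72 (size 1, align 1) → ends 73
pad 3 to align 4 for n_entries
n_entries at 76 (size 4, align 4) → ends 80
mtime at 80 (size 8, align 4) → ends 88
total 88 bytes, alignment 4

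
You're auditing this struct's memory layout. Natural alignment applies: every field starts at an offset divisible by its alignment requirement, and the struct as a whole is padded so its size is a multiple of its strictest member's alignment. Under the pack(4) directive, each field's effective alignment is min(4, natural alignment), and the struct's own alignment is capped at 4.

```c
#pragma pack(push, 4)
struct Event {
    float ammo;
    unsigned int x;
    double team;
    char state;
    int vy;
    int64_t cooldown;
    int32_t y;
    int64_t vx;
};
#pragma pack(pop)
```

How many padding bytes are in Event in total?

3

ammo at 0 (size 4, align 4) → ends 4
x at 4 (size 4, align 4) → ends 8
team at 8 (size 8, align 4) → ends 16
state at 16 (size 1, align 1) → ends 17
pad 3 to align 4 for vy
vy at 20 (size 4, align 4) → ends 24
cooldown at 24 (size 8, align 4) → ends 32
y at 32 (size 4, align 4) → ends 36
vx at 36 (size 8, align 4) → ends 44
total 44 bytes, alignment 4
data bytes 41, size 44 → padding 3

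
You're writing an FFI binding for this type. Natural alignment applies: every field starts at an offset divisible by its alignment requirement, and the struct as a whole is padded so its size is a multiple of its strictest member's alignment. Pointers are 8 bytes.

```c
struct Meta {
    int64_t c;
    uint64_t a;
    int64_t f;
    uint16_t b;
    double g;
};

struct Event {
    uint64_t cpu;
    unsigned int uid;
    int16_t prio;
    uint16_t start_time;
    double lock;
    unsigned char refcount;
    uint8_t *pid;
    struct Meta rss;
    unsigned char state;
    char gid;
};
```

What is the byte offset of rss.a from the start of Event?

Meta: 0..8  c  (8B, 8-aligned); 8..16  a  (8B, 8-aligned); 16..24  f  (8B, 8-aligned); 24..26  b  (2B, 2-aligned); 26..32  -- padding (6B); 32..40  g  (8B, 8-aligned); sizeof = 40, alignof = 8
0..8  cpu  (8B, 8-aligned)
8..12  uid  (4B, 4-aligned)
12..14  prio  (2B, 2-aligned)
14..16  start_time  (2B, 2-aligned)
16..24  lock  (8B, 8-aligned)
24..25  refcount  (1B, 1-aligned)
25..32  -- padding (7B)
32..40  pid  (8B, 8-aligned)
40..80  rss  (40B, 8-aligned)
within Meta: a at 8
40 + 8 = 48

48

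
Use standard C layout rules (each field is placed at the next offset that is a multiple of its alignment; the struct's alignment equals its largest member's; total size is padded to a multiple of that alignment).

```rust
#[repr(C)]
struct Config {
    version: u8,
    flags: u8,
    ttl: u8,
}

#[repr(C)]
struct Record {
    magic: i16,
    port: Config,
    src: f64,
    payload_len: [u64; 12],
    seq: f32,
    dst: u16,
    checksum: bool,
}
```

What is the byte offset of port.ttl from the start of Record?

4

Config: version at 0 (size 1, align 1) → ends 1; flags at 1 (size 1, align 1) → ends 2; ttl at 2 (size 1, align 1) → ends 3; total 3 bytes, alignment 1
magic at 0 (size 2, align 2) → ends 2
port at 2 (size 3, align 1) → ends 5
within Config: ttl at 2
2 + 2 = 4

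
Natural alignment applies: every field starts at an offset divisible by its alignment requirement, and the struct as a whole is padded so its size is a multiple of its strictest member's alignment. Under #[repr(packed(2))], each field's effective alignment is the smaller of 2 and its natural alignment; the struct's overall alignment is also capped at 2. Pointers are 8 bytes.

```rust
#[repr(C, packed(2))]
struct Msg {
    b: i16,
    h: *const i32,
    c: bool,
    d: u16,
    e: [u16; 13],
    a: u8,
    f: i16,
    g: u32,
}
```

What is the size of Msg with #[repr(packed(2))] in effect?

48

@0: b [2B, align 2] → 2
@2: h [8B, align 2] → 10
@10: c [1B, align 1] → 11
+1 pad (align 2)
@12: d [2B, align 2] → 14
@14: e [26B, align 2] → 40
@40: a [1B, align 1] → 41
+1 pad (align 2)
@42: f [2B, align 2] → 44
@44: g [4B, align 2] → 48
size 48, align 2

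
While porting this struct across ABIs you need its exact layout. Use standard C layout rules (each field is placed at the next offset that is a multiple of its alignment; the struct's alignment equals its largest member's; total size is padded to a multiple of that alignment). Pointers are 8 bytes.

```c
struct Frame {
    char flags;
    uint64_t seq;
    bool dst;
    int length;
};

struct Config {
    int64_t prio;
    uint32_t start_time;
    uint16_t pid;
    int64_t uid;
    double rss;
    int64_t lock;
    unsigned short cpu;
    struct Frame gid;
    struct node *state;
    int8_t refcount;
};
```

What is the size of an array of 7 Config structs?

616

Frame: 0..1  flags  (1B, 1-aligned); 1..8  -- padding (7B); 8..16  seq  (8B, 8-aligned); 16..17  dst  (1B, 1-aligned); 17..20  -- padding (3B); 20..24  length  (4B, 4-aligned); sizeof = 24, alignof = 8
0..8  prio  (8B, 8-aligned)
8..12  start_time  (4B, 4-aligned)
12..14  pid  (2B, 2-aligned)
14..16  -- padding (2B)
16..24  uid  (8B, 8-aligned)
24..32  rss  (8B, 8-aligned)
32..40  lock  (8B, 8-aligned)
40..42  cpu  (2B, 2-aligned)
42..48  -- padding (6B)
48..72  gid  (24B, 8-aligned)
72..80  state  (8B, 8-aligned)
80..81  refcount  (1B, 1-aligned)
81..88  -- tail padding (7B)
sizeof = 88, alignof = 8
array of 7: 7 × 88 = 616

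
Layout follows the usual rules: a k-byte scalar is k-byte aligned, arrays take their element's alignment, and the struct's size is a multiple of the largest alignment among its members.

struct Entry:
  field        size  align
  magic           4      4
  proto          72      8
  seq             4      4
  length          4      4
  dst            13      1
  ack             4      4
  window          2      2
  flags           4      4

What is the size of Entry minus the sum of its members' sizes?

magic at 0 (size 4, align 4) → ends 4
pad 4 to align 8 for proto
proto at 8 (size 72, align 8) → ends 80
seq at 80 (size 4, align 4) → ends 84
length at 84 (size 4, align 4) → ends 88
dst at 88 (size 13, align 1) → ends 101
pad 3 to align 4 for ack
ack at 104 (size 4, align 4) → ends 108
window at 108 (size 2, align 2) → ends 110
pad 2 to align 4 for flags
flags at 112 (size 4, align 4) → ends 116
tail pad 4 to reach multiple of 8
total 120 bytes, alignment 8
data bytes 107, size 120 → padding 13

13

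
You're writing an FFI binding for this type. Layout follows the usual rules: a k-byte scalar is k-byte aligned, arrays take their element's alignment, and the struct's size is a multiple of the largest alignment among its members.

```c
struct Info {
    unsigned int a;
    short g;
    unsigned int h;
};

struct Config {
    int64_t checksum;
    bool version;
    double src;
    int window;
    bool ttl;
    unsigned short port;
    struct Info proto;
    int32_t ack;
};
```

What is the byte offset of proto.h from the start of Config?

Info: 0..4  a  (4B, 4-aligned); 4..6  g  (2B, 2-aligned); 6..8  -- padding (2B); 8..12  h  (4B, 4-aligned); sizeof = 12, alignof = 4
0..8  checksum  (8B, 8-aligned)
8..9  version  (1B, 1-aligned)
9..16  -- padding (7B)
16..24  src  (8B, 8-aligned)
24..28  window  (4B, 4-aligned)
28..29  ttl  (1B, 1-aligned)
29..30  -- padding (1B)
30..32  port  (2B, 2-aligned)
32..44  proto  (12B, 4-aligned)
within Info: h at 8
32 + 8 = 40

40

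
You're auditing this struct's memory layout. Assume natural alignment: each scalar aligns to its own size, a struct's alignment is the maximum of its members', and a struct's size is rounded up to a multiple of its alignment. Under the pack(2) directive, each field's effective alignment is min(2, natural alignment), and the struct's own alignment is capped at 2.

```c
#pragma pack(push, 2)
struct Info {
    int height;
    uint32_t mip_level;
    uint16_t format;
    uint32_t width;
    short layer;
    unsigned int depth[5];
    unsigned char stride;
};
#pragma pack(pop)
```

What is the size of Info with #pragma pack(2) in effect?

38

@0: height [4B, align 2] → 4
@4: mip_level [4B, align 2] → 8
@8: format [2B, align 2] → 10
@10: width [4B, align 2] → 14
@14: layer [2B, align 2] → 16
@16: depth [20B, align 2] → 36
@36: stride [1B, align 1] → 37
+1 tail pad (align 2)
size 38, align 2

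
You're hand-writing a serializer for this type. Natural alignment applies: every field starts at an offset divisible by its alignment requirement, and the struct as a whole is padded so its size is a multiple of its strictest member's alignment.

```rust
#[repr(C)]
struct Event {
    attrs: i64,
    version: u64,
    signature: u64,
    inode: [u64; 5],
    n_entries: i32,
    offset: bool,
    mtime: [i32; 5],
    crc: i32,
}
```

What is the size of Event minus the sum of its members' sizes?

3

@0: attrs [8B, align 8] → 8
@8: version [8B, align 8] → 16
@16: signature [8B, align 8] → 24
@24: inode [40B, align 8] → 64
@64: n_entries [4B, align 4] → 68
@68: offset [1B, align 1] → 69
+3 pad (align 4)
@72: mtime [20B, align 4] → 92
@92: crc [4B, align 4] → 96
size 96, align 8
data bytes 93, size 96 → padding 3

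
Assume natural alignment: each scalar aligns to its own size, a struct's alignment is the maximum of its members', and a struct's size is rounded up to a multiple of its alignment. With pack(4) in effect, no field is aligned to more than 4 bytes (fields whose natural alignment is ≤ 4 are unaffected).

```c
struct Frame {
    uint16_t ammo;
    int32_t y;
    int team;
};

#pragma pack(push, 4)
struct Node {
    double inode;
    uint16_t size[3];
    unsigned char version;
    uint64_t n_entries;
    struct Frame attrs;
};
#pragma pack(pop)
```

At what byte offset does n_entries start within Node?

Frame: 0..2  ammo  (2B, 2-aligned); 2..4  -- padding (2B); 4..8  y  (4B, 4-aligned); 8..12  team  (4B, 4-aligned); sizeof = 12, alignof = 4
0..8  inode  (8B, 4-aligned)
8..14  size  (6B, 2-aligned)
14..15  version  (1B, 1-aligned)
15..16  -- padding (1B)
16..24  n_entries  (8B, 4-aligned)

16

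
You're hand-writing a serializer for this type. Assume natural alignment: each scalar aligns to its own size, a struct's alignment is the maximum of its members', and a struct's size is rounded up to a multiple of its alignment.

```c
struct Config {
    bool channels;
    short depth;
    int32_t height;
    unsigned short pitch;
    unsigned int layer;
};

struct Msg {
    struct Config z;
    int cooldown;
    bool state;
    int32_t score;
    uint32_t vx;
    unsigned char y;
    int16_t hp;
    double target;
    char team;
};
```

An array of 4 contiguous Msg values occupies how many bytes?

Config: 0..1  channels  (1B, 1-aligned); 1..2  -- padding (1B); 2..4  depth  (2B, 2-aligned); 4..8  height  (4B, 4-aligned); 8..10  pitch  (2B, 2-aligned); 10..12  -- padding (2B); 12..16  layer  (4B, 4-aligned); sizeof = 16, alignof = 4
0..16  z  (16B, 4-aligned)
16..20  cooldown  (4B, 4-aligned)
20..21  state  (1B, 1-aligned)
21..24  -- padding (3B)
24..28  score  (4B, 4-aligned)
28..32  vx  (4B, 4-aligned)
32..33  y  (1B, 1-aligned)
33..34  -- padding (1B)
34..36  hp  (2B, 2-aligned)
36..40  -- padding (4B)
40..48  target  (8B, 8-aligned)
48..49  team  (1B, 1-aligned)
49..56  -- tail padding (7B)
sizeof = 56, alignof = 8
array of 4: 4 × 56 = 224

224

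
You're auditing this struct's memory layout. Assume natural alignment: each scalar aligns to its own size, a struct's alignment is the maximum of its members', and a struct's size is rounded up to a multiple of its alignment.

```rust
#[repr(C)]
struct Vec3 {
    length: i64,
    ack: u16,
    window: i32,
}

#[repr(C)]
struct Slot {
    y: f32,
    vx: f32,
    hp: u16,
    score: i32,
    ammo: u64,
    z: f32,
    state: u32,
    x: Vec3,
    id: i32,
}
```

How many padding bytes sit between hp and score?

Vec3: @0: length [8B, align 8] → 8; @8: ack [2B, align 2] → 10; +2 pad (align 4); @12: window [4B, align 4] → 16; size 16, align 8
@0: y [4B, align 4] → 4
@4: vx [4B, align 4] → 8
@8: hp [2B, align 2] → 10
+2 pad (align 4)
@12: score [4B, align 4] → 16

2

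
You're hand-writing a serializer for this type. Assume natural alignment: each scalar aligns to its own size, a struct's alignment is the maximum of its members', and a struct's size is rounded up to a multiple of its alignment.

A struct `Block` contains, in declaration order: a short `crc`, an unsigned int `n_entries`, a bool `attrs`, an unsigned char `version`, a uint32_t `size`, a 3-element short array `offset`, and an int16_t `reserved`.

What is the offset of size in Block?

@0: crc [2B, align 2] → 2
+2 pad (align 4)
@4: n_entries [4B, align 4] → 8
@8: attrs [1B, align 1] → 9
@9: version [1B, align 1] → 10
+2 pad (align 4)
@12: size [4B, align 4] → 16

12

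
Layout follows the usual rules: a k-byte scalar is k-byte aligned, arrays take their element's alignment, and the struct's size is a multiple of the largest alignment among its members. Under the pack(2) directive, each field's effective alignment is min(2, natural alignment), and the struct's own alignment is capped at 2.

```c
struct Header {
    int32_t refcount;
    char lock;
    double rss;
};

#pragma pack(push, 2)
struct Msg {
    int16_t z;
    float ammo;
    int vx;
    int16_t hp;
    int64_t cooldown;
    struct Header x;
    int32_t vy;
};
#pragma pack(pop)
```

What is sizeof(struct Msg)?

Header: @0: refcount [4B, align 4] → 4; @4: lock [1B, align 1] → 5; +3 pad (align 8); @8: rss [8B, align 8] → 16; size 16, align 8
@0: z [2B, align 2] → 2
@2: ammo [4B, align 2] → 6
@6: vx [4B, align 2] → 10
@10: hp [2B, align 2] → 12
@12: cooldown [8B, align 2] → 20
@20: x [16B, align 2] → 36
@36: vy [4B, align 2] → 40
size 40, align 2

40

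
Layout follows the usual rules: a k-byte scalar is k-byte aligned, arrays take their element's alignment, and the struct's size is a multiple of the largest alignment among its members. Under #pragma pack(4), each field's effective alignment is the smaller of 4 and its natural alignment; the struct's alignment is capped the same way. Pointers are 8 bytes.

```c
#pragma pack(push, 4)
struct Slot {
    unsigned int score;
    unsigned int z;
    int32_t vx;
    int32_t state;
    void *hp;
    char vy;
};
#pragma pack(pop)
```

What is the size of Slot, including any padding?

28 bytes

0..4  score  (4B, 4-aligned)
4..8  z  (4B, 4-aligned)
8..12  vx  (4B, 4-aligned)
12..16  state  (4B, 4-aligned)
16..24  hp  (8B, 4-aligned)
24..25  vy  (1B, 1-aligned)
25..28  -- tail padding (3B)
sizeof = 28, alignof = 4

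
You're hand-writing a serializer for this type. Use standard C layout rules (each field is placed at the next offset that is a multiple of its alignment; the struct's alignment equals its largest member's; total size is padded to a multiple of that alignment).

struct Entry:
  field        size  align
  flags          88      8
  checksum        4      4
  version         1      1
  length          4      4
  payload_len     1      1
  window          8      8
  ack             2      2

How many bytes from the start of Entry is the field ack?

112

flags at 0 (size 88, align 8) → ends 88
checksum at 88 (size 4, align 4) → ends 92
version at 92 (size 1, align 1) → ends 93
pad 3 to align 4 for length
length at 96 (size 4, align 4) → ends 100
payload_len at 100 (size 1, align 1) → ends 101
pad 3 to align 8 for window
window at 104 (size 8, align 8) → ends 112
ack at 112 (size 2, align 2) → ends 114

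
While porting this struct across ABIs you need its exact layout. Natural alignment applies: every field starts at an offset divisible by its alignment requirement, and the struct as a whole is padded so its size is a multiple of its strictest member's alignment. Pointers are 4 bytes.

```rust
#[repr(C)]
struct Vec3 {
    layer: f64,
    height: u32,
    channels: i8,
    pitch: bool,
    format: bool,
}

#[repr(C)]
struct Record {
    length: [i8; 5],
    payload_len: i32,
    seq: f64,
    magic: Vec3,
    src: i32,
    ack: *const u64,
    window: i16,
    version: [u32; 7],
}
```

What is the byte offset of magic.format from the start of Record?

Vec3: @0: layer [8B, align 8] → 8; @8: height [4B, align 4] → 12; @12: channels [1B, align 1] → 13; @13: pitch [1B, align 1] → 14; @14: format [1B, align 1] → 15; +1 tail pad (align 8); size 16, align 8
@0: length [5B, align 1] → 5
+3 pad (align 4)
@8: payload_len [4B, align 4] → 12
+4 pad (align 8)
@16: seq [8B, align 8] → 24
@24: magic [16B, align 8] → 40
within Vec3: format at 14
24 + 14 = 38

38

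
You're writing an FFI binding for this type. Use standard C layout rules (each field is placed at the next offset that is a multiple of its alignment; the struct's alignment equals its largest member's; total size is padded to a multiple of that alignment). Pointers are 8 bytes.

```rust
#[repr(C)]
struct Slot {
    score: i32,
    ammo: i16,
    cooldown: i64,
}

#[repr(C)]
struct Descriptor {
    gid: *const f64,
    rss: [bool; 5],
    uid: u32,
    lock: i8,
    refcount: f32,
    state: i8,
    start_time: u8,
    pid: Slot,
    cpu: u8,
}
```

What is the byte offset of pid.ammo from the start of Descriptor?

36

Slot: score at 0 (size 4, align 4) → ends 4; ammo at 4 (size 2, align 2) → ends 6; pad 2 to align 8 for cooldown; cooldown at 8 (size 8, align 8) → ends 16; total 16 bytes, alignment 8
gid at 0 (size 8, align 8) → ends 8
rss at 8 (size 5, align 1) → ends 13
pad 3 to align 4 for uid
uid at 16 (size 4, align 4) → ends 20
lock at 20 (size 1, align 1) → ends 21
pad 3 to align 4 for refcount
refcount at 24 (size 4, align 4) → ends 28
state at 28 (size 1, align 1) → ends 29
start_time at 29 (size 1, align 1) → ends 30
pad 2 to align 8 for pid
pid at 32 (size 16, align 8) → ends 48
within Slot: ammo at 4
32 + 4 = 36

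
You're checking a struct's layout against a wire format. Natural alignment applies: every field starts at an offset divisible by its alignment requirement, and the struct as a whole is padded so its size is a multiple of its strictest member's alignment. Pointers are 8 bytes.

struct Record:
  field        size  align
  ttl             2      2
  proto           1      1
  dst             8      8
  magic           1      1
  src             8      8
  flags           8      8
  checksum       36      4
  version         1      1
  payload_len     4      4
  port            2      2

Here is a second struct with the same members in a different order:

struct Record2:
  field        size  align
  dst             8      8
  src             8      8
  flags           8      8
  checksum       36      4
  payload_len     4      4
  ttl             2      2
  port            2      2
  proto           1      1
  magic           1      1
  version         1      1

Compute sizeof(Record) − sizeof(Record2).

0..2  ttl  (2B, 2-aligned)
2..3  proto  (1B, 1-aligned)
3..8  -- padding (5B)
8..16  dst  (8B, 8-aligned)
16..17  magic  (1B, 1-aligned)
17..24  -- padding (7B)
24..32  src  (8B, 8-aligned)
32..40  flags  (8B, 8-aligned)
40..76  checksum  (36B, 4-aligned)
76..77  version  (1B, 1-aligned)
77..80  -- padding (3B)
80..84  payload_len  (4B, 4-aligned)
84..86  port  (2B, 2-aligned)
86..88  -- tail padding (2B)
sizeof = 88, alignof = 8
— Record2 —
0..8  dst  (8B, 8-aligned)
8..16  src  (8B, 8-aligned)
16..24  flags  (8B, 8-aligned)
24..60  checksum  (36B, 4-aligned)
60..64  payload_len  (4B, 4-aligned)
64..66  ttl  (2B, 2-aligned)
66..68  port  (2B, 2-aligned)
68..69  proto  (1B, 1-aligned)
69..70  magic  (1B, 1-aligned)
70..71  version  (1B, 1-aligned)
71..72  -- tail padding (1B)
sizeof = 72, alignof = 8
88 − 72 = 16

16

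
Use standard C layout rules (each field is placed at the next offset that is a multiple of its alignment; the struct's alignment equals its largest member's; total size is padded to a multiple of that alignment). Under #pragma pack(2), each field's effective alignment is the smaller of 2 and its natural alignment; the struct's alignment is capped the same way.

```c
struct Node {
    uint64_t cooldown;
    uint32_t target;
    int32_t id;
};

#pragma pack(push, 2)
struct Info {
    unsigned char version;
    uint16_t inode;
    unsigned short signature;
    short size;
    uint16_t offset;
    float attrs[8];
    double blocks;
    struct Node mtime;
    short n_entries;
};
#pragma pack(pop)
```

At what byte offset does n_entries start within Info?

66

Node: @0: cooldown [8B, align 8] → 8; @8: target [4B, align 4] → 12; @12: id [4B, align 4] → 16; size 16, align 8
@0: version [1B, align 1] → 1
+1 pad (align 2)
@2: inode [2B, align 2] → 4
@4: signature [2B, align 2] → 6
@6: size [2B, align 2] → 8
@8: offset [2B, align 2] → 10
@10: attrs [32B, align 2] → 42
@42: blocks [8B, align 2] → 50
@50: mtime [16B, align 2] → 66
@66: n_entries [2B, align 2] → 68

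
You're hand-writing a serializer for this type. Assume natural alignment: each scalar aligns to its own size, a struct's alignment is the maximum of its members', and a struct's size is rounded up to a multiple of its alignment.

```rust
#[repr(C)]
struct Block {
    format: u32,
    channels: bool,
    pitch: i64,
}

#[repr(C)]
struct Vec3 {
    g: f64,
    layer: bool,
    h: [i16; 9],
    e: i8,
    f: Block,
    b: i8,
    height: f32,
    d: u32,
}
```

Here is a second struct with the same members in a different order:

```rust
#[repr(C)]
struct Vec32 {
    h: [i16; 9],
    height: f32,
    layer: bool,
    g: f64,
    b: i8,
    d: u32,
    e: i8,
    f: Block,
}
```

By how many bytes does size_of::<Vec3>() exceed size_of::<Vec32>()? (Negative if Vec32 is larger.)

-8

Block: format at 0 (size 4, align 4) → ends 4; channels at 4 (size 1, align 1) → ends 5; pad 3 to align 8 for pitch; pitch at 8 (size 8, align 8) → ends 16; total 16 bytes, alignment 8
g at 0 (size 8, align 8) → ends 8
layer at 8 (size 1, align 1) → ends 9
pad 1 to align 2 for h
h at 10 (size 18, align 2) → ends 28
e at 28 (size 1, align 1) → ends 29
pad 3 to align 8 for f
f at 32 (size 16, align 8) → ends 48
b at 48 (size 1, align 1) → ends 49
pad 3 to align 4 for height
height at 52 (size 4, align 4) → ends 56
d at 56 (size 4, align 4) → ends 60
tail pad 4 to reach multiple of 8
total 64 bytes, alignment 8
— Vec32 —
h at 0 (size 18, align 2) → ends 18
pad 2 to align 4 for height
height at 20 (size 4, align 4) → ends 24
layer at 24 (size 1, align 1) → ends 25
pad 7 to align 8 for g
g at 32 (size 8, align 8) → ends 40
b at 40 (size 1, align 1) → ends 41
pad 3 to align 4 for d
d at 44 (size 4, align 4) → ends 48
e at 48 (size 1, align 1) → ends 49
pad 7 to align 8 for f
f at 56 (size 16, align 8) → ends 72
total 72 bytes, alignment 8
64 − 72 = -8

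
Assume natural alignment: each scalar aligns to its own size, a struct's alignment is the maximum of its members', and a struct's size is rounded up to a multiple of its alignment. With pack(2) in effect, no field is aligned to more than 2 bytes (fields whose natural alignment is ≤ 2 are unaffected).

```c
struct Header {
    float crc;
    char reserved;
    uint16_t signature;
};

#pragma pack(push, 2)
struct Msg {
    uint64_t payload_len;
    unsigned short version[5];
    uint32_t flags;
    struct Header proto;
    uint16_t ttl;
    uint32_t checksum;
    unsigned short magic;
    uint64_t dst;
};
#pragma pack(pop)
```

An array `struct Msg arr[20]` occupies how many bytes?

Header: 0..4  crc  (4B, 4-aligned); 4..5  reserved  (1B, 1-aligned); 5..6  -- padding (1B); 6..8  signature  (2B, 2-aligned); sizeof = 8, alignof = 4
0..8  payload_len  (8B, 2-aligned)
8..18  version  (10B, 2-aligned)
18..22  flags  (4B, 2-aligned)
22..30  proto  (8B, 2-aligned)
30..32  ttl  (2B, 2-aligned)
32..36  checksum  (4B, 2-aligned)
36..38  magic  (2B, 2-aligned)
38..46  dst  (8B, 2-aligned)
sizeof = 46, alignof = 2
array of 20: 20 × 46 = 920

920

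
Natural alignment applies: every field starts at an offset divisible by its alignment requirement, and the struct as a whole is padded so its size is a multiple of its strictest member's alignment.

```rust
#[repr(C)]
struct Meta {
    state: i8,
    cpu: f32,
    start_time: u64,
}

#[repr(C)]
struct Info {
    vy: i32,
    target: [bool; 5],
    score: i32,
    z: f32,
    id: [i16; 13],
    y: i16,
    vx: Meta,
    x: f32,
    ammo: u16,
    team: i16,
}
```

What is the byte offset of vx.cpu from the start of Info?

Meta: state at 0 (size 1, align 1) → ends 1; pad 3 to align 4 for cpu; cpu at 4 (size 4, align 4) → ends 8; start_time at 8 (size 8, align 8) → ends 16; total 16 bytes, alignment 8
vy at 0 (size 4, align 4) → ends 4
target at 4 (size 5, align 1) → ends 9
pad 3 to align 4 for score
score at 12 (size 4, align 4) → ends 16
z at 16 (size 4, align 4) → ends 20
id at 20 (size 26, align 2) → ends 46
y at 46 (size 2, align 2) → ends 48
vx at 48 (size 16, align 8) → ends 64
within Meta: cpu at 4
48 + 4 = 52

52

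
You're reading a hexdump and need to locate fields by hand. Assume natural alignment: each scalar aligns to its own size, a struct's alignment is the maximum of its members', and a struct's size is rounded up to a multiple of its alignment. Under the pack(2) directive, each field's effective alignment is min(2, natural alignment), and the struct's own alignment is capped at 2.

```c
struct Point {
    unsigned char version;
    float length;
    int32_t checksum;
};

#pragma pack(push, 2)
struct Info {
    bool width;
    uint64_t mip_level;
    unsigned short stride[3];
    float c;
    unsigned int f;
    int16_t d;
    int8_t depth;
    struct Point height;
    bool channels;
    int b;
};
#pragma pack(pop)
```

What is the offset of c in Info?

Point: @0: version [1B, align 1] → 1; +3 pad (align 4); @4: length [4B, align 4] → 8; @8: checksum [4B, align 4] → 12; size 12, align 4
@0: width [1B, align 1] → 1
+1 pad (align 2)
@2: mip_level [8B, align 2] → 10
@10: stride [6B, align 2] → 16
@16: c [4B, align 2] → 20

16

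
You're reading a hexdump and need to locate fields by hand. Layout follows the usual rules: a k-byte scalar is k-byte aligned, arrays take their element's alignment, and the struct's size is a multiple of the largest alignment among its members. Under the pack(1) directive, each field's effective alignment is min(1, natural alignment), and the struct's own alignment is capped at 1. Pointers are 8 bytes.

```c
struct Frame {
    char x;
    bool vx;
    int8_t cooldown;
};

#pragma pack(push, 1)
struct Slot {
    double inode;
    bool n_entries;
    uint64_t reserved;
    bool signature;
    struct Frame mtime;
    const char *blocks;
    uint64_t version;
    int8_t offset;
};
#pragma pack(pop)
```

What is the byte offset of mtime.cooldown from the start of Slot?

Frame: @0: x [1B, align 1] → 1; @1: vx [1B, align 1] → 2; @2: cooldown [1B, align 1] → 3; size 3, align 1
@0: inode [8B, align 1] → 8
@8: n_entries [1B, align 1] → 9
@9: reserved [8B, align 1] → 17
@17: signature [1B, align 1] → 18
@18: mtime [3B, align 1] → 21
within Frame: cooldown at 2
18 + 2 = 20

20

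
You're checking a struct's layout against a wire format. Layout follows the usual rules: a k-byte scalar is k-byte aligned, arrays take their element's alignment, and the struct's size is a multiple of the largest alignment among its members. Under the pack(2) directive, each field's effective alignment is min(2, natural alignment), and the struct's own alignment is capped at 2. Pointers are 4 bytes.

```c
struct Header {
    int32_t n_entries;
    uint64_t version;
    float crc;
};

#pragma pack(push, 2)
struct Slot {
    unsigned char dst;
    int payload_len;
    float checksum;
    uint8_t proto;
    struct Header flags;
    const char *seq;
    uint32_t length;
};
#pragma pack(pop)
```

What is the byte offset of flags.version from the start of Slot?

Header: 0..4  n_entries  (4B, 4-aligned); 4..8  -- padding (4B); 8..16  version  (8B, 8-aligned); 16..20  crc  (4B, 4-aligned); 20..24  -- tail padding (4B); sizeof = 24, alignof = 8
0..1  dst  (1B, 1-aligned)
1..2  -- padding (1B)
2..6  payload_len  (4B, 2-aligned)
6..10  checksum  (4B, 2-aligned)
10..11  proto  (1B, 1-aligned)
11..12  -- padding (1B)
12..36  flags  (24B, 2-aligned)
within Header: version at 8
12 + 8 = 20

20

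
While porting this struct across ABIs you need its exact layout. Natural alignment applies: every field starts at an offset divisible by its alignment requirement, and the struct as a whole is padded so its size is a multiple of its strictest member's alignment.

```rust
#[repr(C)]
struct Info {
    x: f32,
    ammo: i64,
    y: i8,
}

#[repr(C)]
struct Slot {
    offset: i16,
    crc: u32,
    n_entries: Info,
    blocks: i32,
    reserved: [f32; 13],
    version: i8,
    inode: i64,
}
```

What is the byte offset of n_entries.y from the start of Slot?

Info: x at 0 (size 4, align 4) → ends 4; pad 4 to align 8 for ammo; ammo at 8 (size 8, align 8) → ends 16; y at 16 (size 1, align 1) → ends 17; tail pad 7 to reach multiple of 8; total 24 bytes, alignment 8
offset at 0 (size 2, align 2) → ends 2
pad 2 to align 4 for crc
crc at 4 (size 4, align 4) → ends 8
n_entries at 8 (size 24, align 8) → ends 32
within Info: y at 16
8 + 16 = 24

24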